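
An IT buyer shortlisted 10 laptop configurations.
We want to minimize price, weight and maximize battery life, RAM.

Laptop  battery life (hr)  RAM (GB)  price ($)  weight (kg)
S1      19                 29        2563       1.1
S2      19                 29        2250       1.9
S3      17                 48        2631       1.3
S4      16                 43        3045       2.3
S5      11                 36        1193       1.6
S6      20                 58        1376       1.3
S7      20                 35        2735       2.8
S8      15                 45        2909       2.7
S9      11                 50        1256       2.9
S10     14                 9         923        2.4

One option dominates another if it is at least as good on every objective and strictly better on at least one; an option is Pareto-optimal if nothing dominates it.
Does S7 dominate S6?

No

S7 vs S6: S7 is worse on RAM (35 vs 58), so it does not dominate S6.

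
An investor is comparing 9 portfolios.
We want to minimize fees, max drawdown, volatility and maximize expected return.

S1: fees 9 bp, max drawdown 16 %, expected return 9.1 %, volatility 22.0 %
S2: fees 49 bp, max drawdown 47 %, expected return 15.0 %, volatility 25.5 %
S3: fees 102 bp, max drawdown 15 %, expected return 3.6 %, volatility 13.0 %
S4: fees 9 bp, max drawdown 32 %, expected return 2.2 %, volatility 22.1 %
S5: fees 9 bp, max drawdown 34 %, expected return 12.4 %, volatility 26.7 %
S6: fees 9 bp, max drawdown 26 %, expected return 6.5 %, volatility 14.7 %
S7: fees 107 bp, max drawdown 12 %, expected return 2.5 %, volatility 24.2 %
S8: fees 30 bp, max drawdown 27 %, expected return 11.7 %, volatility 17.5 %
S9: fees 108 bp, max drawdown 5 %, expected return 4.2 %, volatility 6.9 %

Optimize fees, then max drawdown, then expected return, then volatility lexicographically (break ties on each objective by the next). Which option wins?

S1

First minimize fees: best is 9, kept {S1, S4, S5, S6}.
Then minimize max drawdown: best is 16, kept {S1}.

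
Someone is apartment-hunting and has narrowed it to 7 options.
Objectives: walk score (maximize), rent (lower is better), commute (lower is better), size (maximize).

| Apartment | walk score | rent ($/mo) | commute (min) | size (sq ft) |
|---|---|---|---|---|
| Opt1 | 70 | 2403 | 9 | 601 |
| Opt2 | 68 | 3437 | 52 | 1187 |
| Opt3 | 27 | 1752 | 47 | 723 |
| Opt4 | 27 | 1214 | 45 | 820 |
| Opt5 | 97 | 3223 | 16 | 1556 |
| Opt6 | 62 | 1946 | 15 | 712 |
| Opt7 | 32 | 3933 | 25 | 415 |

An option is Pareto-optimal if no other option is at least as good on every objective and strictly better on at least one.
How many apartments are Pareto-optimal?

4

Opt1: not dominated (best commute).
Opt2: dominated by Opt5 (walk score 97≥68, rent 3223≤3437, commute 16≤52, size 1556≥1187).
Opt3: dominated by Opt4 (walk score 27≥27, rent 1214≤1752, commute 45≤47, size 820≥723).
Opt4: not dominated (best rent).
Opt5: not dominated (best walk score).
Opt6: not dominated.
Opt7: dominated by Opt1 (walk score 70≥32, rent 2403≤3933, commute 9≤25, size 601≥415).
Pareto-optimal: Opt1, Opt4, Opt5, Opt6 → 4.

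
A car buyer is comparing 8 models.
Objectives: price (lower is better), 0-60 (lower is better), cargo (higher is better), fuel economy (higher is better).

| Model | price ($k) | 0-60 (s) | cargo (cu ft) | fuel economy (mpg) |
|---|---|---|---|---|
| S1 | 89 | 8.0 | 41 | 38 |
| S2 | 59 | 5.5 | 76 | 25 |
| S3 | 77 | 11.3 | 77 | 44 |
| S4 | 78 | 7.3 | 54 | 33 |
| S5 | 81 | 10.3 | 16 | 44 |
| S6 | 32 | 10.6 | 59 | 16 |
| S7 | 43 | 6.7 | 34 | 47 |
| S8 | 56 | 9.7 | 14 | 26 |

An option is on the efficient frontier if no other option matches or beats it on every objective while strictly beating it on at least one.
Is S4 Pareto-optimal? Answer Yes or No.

S1: worse on price (89 vs 78).
S2: worse on fuel economy (25 vs 33).
S3: worse on 0-60 (11.3 vs 7.3).
S5: worse on price (81 vs 78).
S6: worse on 0-60 (10.6 vs 7.3).
S7: worse on cargo (34 vs 54).
S8: worse on 0-60 (9.7 vs 7.3).
No option is at least as good as S4 on every objective and strictly better on one.

Yes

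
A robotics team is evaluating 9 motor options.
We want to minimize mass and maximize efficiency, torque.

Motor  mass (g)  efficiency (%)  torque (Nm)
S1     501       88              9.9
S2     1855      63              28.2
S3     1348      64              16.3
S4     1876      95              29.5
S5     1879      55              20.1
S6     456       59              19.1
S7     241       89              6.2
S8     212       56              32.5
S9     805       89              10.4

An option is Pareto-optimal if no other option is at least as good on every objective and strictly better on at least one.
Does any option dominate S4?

No

S1: worse on efficiency (88 vs 95).
S2: worse on efficiency (63 vs 95).
S3: worse on efficiency (64 vs 95).
S5: worse on mass (1879 vs 1876).
S6: worse on efficiency (59 vs 95).
S7: worse on efficiency (89 vs 95).
S8: worse on efficiency (56 vs 95).
S9: worse on efficiency (89 vs 95).
No option is at least as good as S4 on every objective and strictly better on one.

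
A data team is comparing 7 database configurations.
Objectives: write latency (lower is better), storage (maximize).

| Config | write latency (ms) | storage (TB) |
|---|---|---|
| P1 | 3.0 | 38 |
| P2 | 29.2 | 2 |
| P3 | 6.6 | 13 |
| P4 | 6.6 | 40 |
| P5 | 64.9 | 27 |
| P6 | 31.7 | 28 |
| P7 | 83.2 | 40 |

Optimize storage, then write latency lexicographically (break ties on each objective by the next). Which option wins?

First maximize storage: best is 40, kept {P4, P7}.
Then minimize write latency: best is 6.6, kept {P4}.

P4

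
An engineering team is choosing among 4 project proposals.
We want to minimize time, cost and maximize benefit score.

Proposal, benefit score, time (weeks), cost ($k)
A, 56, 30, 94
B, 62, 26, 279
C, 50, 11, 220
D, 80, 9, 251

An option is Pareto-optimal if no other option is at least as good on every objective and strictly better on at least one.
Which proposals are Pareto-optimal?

A: not dominated (best cost).
B: dominated by D (benefit score 80≥62, time 9≤26, cost 251≤279).
C: not dominated.
D: not dominated (best benefit score).

A, C, D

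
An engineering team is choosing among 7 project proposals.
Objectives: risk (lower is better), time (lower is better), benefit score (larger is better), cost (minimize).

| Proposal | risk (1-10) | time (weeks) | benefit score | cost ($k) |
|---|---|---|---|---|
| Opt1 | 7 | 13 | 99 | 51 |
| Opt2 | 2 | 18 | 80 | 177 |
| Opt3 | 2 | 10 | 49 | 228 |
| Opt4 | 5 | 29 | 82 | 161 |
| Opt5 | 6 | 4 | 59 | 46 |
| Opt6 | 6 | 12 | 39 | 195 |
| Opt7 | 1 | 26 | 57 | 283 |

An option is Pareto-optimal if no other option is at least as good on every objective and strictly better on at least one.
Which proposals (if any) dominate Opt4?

Opt1: worse on risk (7 vs 5).
Opt2: worse on benefit score (80 vs 82).
Opt3: worse on benefit score (49 vs 82).
Opt5: worse on risk (6 vs 5).
Opt6: worse on risk (6 vs 5).
Opt7: worse on benefit score (57 vs 82).
No option dominates Opt4.

none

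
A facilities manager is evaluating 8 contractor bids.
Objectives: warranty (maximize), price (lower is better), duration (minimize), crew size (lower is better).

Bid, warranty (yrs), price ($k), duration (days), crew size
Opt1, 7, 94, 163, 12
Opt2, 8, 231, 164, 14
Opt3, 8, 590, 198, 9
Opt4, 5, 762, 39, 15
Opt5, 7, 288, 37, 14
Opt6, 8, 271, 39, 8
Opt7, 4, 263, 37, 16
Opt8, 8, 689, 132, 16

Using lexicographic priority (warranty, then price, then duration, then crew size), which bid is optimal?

Opt2

First maximize warranty: best is 8, kept {Opt2, Opt3, Opt6, Opt8}.
Then minimize price: best is 231, kept {Opt2}.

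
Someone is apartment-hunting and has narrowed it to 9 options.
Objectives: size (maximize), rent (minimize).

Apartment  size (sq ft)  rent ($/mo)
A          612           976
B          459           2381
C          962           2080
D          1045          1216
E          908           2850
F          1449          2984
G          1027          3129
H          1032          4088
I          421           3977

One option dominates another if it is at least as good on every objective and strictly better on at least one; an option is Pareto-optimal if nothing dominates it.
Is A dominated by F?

F vs A: F is worse on rent (2984 vs 976), so it does not dominate A.

No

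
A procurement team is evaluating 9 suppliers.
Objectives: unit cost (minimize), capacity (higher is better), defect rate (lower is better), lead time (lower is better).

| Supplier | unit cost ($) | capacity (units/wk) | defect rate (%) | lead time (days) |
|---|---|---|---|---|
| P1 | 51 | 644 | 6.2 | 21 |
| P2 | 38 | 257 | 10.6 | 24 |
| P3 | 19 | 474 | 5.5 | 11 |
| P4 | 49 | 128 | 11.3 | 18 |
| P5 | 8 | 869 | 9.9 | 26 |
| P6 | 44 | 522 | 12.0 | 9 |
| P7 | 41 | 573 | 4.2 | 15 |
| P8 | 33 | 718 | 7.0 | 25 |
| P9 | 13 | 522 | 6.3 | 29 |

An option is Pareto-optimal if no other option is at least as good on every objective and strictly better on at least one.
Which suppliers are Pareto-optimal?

P1: not dominated.
P2: dominated by P3 (unit cost 19≤38, capacity 474≥257, defect rate 5.5≤10.6, lead time 11≤24).
P3: not dominated.
P4: dominated by P3 (unit cost 19≤49, capacity 474≥128, defect rate 5.5≤11.3, lead time 11≤18).
P5: not dominated (best unit cost).
P6: not dominated (best lead time).
P7: not dominated (best defect rate).
P8: not dominated.
P9: not dominated.

P1, P3, P5, P6, P7, P8, P9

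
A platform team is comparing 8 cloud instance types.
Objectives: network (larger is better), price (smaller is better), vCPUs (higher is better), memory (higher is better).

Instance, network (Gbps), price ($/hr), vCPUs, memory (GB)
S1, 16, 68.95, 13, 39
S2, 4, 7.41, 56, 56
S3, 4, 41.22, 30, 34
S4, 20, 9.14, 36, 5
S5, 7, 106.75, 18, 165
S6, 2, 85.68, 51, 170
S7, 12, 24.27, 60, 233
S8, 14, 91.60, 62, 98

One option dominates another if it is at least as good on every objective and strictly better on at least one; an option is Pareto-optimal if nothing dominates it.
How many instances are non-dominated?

5

S1: not dominated.
S2: not dominated (best price).
S3: dominated by S2 (network 4≥4, price 7.41≤41.22, vCPUs 56≥30, memory 56≥34).
S4: not dominated (best network).
S5: dominated by S7 (network 12≥7, price 24.27≤106.75, vCPUs 60≥18, memory 233≥165).
S6: dominated by S7 (network 12≥2, price 24.27≤85.68, vCPUs 60≥51, memory 233≥170).
S7: not dominated (best memory).
S8: not dominated (best vCPUs).
Pareto-optimal: S1, S2, S4, S7, S8 → 5.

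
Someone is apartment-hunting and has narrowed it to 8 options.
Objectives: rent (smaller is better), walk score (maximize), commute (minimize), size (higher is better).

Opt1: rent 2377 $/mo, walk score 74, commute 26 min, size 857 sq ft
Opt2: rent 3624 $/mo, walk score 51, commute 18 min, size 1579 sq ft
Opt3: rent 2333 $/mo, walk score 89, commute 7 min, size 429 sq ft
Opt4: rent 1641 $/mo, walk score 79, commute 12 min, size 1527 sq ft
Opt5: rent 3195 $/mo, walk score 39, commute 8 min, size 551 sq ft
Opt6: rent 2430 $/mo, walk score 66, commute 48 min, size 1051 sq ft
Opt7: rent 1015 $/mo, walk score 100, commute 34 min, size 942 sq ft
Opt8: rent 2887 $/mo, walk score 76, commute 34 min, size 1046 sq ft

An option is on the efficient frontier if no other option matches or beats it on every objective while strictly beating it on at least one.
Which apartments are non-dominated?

Opt2, Opt3, Opt4, Opt5, Opt7

Opt1: dominated by Opt4 (rent 1641≤2377, walk score 79≥74, commute 12≤26, size 1527≥857).
Opt2: not dominated (best size).
Opt3: not dominated (best commute).
Opt4: not dominated.
Opt5: not dominated.
Opt6: dominated by Opt4 (rent 1641≤2430, walk score 79≥66, commute 12≤48, size 1527≥1051).
Opt7: not dominated (best rent).
Opt8: dominated by Opt4 (rent 1641≤2887, walk score 79≥76, commute 12≤34, size 1527≥1046).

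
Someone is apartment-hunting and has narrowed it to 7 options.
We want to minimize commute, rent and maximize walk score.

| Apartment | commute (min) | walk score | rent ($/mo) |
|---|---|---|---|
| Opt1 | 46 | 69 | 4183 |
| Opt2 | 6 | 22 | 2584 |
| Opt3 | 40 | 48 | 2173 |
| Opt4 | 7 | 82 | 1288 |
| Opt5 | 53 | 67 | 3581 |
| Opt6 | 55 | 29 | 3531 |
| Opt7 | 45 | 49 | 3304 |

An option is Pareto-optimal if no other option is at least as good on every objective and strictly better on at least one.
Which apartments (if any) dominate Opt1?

Opt4

Opt4: commute 7≤46, walk score 82≥69, rent 1288≤4183 — dominates Opt1.
Others (Opt2, Opt3, Opt5, Opt6, Opt7) are each worse than Opt1 on at least one objective.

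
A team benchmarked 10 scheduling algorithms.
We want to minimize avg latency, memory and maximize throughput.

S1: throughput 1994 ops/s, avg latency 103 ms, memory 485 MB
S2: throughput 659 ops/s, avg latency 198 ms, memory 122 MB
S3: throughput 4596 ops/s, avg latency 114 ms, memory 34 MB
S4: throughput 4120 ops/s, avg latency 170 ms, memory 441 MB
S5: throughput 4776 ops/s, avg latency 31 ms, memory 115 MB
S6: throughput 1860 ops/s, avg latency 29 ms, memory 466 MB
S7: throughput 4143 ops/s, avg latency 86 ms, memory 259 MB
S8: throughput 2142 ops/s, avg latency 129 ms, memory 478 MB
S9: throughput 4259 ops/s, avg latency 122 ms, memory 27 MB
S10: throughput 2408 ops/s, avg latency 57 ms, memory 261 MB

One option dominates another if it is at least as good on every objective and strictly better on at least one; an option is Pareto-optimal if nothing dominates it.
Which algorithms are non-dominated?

S3, S5, S6, S9

S1: dominated by S5 (throughput 4776≥1994, avg latency 31≤103, memory 115≤485).
S2: dominated by S3 (throughput 4596≥659, avg latency 114≤198, memory 34≤122).
S3: not dominated.
S4: dominated by S3 (throughput 4596≥4120, avg latency 114≤170, memory 34≤441).
S5: not dominated (best throughput).
S6: not dominated (best avg latency).
S7: dominated by S5 (throughput 4776≥4143, avg latency 31≤86, memory 115≤259).
S8: dominated by S3 (throughput 4596≥2142, avg latency 114≤129, memory 34≤478).
S9: not dominated (best memory).
S10: dominated by S5 (throughput 4776≥2408, avg latency 31≤57, memory 115≤261).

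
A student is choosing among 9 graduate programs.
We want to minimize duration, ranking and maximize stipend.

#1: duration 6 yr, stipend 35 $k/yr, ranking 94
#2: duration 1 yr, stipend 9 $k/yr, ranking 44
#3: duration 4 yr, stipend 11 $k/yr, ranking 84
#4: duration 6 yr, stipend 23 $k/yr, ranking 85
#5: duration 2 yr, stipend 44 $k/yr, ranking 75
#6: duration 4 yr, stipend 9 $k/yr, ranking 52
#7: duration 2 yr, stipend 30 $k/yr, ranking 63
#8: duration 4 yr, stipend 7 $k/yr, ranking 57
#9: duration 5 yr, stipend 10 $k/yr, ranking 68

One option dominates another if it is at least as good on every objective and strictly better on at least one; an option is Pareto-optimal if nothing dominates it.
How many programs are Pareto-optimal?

#1: dominated by #5 (duration 2≤6, stipend 44≥35, ranking 75≤94).
#2: not dominated (best duration).
#3: dominated by #5 (duration 2≤4, stipend 44≥11, ranking 75≤84).
#4: dominated by #5 (duration 2≤6, stipend 44≥23, ranking 75≤85).
#5: not dominated (best stipend).
#6: dominated by #2 (duration 1≤4, stipend 9≥9, ranking 44≤52).
#7: not dominated.
#8: dominated by #2 (duration 1≤4, stipend 9≥7, ranking 44≤57).
#9: dominated by #7 (duration 2≤5, stipend 30≥10, ranking 63≤68).
Pareto-optimal: #2, #5, #7 → 3.

3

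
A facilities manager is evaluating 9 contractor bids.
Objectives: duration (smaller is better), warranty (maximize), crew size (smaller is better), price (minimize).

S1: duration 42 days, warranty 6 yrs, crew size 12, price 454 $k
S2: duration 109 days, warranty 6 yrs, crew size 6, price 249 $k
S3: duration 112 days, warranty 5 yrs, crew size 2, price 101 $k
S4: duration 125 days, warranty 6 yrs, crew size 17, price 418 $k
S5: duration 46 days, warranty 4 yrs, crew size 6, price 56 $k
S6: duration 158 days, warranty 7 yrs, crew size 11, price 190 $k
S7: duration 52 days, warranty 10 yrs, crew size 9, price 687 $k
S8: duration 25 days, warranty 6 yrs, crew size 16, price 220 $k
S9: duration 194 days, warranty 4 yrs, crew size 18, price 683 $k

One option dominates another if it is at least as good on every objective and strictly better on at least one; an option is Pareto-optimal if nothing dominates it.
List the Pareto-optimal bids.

S1: not dominated.
S2: not dominated.
S3: not dominated (best crew size).
S4: dominated by S2 (duration 109≤125, warranty 6≥6, crew size 6≤17, price 249≤418).
S5: not dominated (best price).
S6: not dominated.
S7: not dominated (best warranty).
S8: not dominated (best duration).
S9: dominated by S1 (duration 42≤194, warranty 6≥4, crew size 12≤18, price 454≤683).

S1, S2, S3, S5, S6, S7, S8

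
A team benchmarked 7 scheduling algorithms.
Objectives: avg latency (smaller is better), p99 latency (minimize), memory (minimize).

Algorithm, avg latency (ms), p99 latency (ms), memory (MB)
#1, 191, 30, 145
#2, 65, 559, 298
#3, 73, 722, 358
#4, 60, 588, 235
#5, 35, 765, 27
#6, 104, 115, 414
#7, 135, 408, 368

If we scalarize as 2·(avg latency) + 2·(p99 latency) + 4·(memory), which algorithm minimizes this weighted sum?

#1

#1: 2·191 + 2·30 + 4·145 = 1022
#2: 2·65 + 2·559 + 4·298 = 2440
#3: 2·73 + 2·722 + 4·358 = 3022
#4: 2·60 + 2·588 + 4·235 = 2236
#5: 2·35 + 2·765 + 4·27 = 1708
#6: 2·104 + 2·115 + 4·414 = 2094
#7: 2·135 + 2·408 + 4·368 = 2558
Lowest: #1 at 1022.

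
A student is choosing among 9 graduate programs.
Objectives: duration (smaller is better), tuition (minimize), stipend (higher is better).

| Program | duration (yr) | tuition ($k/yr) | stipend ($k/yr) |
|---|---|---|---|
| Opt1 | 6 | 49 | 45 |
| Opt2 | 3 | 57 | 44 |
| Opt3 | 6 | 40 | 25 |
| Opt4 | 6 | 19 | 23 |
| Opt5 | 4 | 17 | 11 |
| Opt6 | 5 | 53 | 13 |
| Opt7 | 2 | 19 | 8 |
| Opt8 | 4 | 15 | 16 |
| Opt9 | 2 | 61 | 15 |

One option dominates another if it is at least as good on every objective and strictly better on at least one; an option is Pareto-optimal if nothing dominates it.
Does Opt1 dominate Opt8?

Opt1 vs Opt8: Opt1 is worse on duration (6 vs 4), so it does not dominate Opt8.

No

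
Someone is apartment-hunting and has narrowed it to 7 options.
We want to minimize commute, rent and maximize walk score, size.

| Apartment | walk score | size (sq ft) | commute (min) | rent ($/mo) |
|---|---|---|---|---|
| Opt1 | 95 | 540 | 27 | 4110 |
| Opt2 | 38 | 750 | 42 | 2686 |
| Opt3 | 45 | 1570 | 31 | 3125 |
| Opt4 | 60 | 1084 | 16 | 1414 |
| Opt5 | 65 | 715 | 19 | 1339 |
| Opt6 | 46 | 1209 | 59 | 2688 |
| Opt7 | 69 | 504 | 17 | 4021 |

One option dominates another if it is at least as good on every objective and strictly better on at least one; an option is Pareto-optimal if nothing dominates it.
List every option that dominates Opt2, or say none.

Opt4: walk score 60≥38, size 1084≥750, commute 16≤42, rent 1414≤2686 — dominates Opt2.
Others (Opt1, Opt3, Opt5, Opt6, Opt7) are each worse than Opt2 on at least one objective.

Opt4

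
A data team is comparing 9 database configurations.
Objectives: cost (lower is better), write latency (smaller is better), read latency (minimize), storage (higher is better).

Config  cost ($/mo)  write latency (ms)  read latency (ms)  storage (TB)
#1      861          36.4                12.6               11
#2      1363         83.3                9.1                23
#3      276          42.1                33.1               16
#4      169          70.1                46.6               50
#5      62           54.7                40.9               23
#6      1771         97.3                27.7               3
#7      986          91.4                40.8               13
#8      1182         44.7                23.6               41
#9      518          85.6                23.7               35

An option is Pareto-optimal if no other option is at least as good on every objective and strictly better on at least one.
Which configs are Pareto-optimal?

#1: not dominated (best write latency).
#2: not dominated (best read latency).
#3: not dominated.
#4: not dominated (best storage).
#5: not dominated (best cost).
#6: dominated by #1 (cost 861≤1771, write latency 36.4≤97.3, read latency 12.6≤27.7, storage 11≥3).
#7: dominated by #3 (cost 276≤986, write latency 42.1≤91.4, read latency 33.1≤40.8, storage 16≥13).
#8: not dominated.
#9: not dominated.

#1, #2, #3, #4, #5, #8, #9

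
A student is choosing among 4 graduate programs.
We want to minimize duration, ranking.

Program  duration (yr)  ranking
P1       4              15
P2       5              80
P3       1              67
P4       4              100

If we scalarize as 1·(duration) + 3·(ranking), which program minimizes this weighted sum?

P1: 1·4 + 3·15 = 49
P2: 1·5 + 3·80 = 245
P3: 1·1 + 3·67 = 202
P4: 1·4 + 3·100 = 304
Lowest: P1 at 49.

P1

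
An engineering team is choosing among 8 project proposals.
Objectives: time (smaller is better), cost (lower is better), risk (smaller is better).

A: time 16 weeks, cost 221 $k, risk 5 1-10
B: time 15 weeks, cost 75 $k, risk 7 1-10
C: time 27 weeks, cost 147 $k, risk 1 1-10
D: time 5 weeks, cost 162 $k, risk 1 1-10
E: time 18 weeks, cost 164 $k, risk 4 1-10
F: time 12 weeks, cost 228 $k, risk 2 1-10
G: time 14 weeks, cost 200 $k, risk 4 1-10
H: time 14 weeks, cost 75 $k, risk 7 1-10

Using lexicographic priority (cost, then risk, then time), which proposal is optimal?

First minimize cost: best is 75, kept {B, H}.
Then minimize risk: best is 7, kept {B, H}.
Then minimize time: best is 14, kept {H}.

H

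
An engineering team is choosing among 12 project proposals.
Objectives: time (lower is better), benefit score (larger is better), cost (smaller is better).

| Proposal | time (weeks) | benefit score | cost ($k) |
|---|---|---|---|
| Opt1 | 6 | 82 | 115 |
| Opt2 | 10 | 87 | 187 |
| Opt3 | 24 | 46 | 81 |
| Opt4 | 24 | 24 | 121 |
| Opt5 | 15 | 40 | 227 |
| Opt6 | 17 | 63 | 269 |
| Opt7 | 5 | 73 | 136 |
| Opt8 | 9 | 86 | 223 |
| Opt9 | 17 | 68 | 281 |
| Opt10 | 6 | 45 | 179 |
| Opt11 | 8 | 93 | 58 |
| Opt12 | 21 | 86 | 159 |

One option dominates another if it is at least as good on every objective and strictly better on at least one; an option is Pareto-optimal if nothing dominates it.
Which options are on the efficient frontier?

Opt1: not dominated.
Opt2: dominated by Opt11 (time 8≤10, benefit score 93≥87, cost 58≤187).
Opt3: dominated by Opt11 (time 8≤24, benefit score 93≥46, cost 58≤81).
Opt4: dominated by Opt1 (time 6≤24, benefit score 82≥24, cost 115≤121).
Opt5: dominated by Opt1 (time 6≤15, benefit score 82≥40, cost 115≤227).
Opt6: dominated by Opt1 (time 6≤17, benefit score 82≥63, cost 115≤269).
Opt7: not dominated (best time).
Opt8: dominated by Opt11 (time 8≤9, benefit score 93≥86, cost 58≤223).
Opt9: dominated by Opt1 (time 6≤17, benefit score 82≥68, cost 115≤281).
Opt10: dominated by Opt1 (time 6≤6, benefit score 82≥45, cost 115≤179).
Opt11: not dominated (best benefit score).
Opt12: dominated by Opt11 (time 8≤21, benefit score 93≥86, cost 58≤159).

Opt1, Opt7, Opt11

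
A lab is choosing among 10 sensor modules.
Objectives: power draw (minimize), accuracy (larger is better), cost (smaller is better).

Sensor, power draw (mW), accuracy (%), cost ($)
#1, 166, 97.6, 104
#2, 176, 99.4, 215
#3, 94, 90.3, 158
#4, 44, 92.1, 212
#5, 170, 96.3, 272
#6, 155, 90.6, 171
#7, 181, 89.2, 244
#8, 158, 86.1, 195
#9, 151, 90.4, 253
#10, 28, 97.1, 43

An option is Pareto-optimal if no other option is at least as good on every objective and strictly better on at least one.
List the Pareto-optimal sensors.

#1, #2, #10

#1: not dominated.
#2: not dominated (best accuracy).
#3: dominated by #10 (power draw 28≤94, accuracy 97.1≥90.3, cost 43≤158).
#4: dominated by #10 (power draw 28≤44, accuracy 97.1≥92.1, cost 43≤212).
#5: dominated by #1 (power draw 166≤170, accuracy 97.6≥96.3, cost 104≤272).
#6: dominated by #10 (power draw 28≤155, accuracy 97.1≥90.6, cost 43≤171).
#7: dominated by #1 (power draw 166≤181, accuracy 97.6≥89.2, cost 104≤244).
#8: dominated by #3 (power draw 94≤158, accuracy 90.3≥86.1, cost 158≤195).
#9: dominated by #4 (power draw 44≤151, accuracy 92.1≥90.4, cost 212≤253).
#10: not dominated (best power draw).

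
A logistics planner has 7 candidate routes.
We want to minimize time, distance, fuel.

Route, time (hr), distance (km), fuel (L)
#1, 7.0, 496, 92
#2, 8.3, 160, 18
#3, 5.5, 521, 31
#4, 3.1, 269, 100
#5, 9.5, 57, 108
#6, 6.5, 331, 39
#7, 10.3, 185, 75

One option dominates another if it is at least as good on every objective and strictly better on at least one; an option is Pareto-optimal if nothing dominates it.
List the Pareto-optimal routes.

#1: dominated by #6 (time 6.5≤7.0, distance 331≤496, fuel 39≤92).
#2: not dominated (best fuel).
#3: not dominated.
#4: not dominated (best time).
#5: not dominated (best distance).
#6: not dominated.
#7: dominated by #2 (time 8.3≤10.3, distance 160≤185, fuel 18≤75).

#2, #3, #4, #5, #6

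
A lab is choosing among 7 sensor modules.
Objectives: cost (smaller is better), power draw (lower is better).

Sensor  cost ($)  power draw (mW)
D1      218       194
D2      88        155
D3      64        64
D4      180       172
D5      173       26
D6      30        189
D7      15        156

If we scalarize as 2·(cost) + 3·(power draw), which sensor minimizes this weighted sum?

D1: 2·218 + 3·194 = 1018
D2: 2·88 + 3·155 = 641
D3: 2·64 + 3·64 = 320
D4: 2·180 + 3·172 = 876
D5: 2·173 + 3·26 = 424
D6: 2·30 + 3·189 = 627
D7: 2·15 + 3·156 = 498
Lowest: D3 at 320.

D3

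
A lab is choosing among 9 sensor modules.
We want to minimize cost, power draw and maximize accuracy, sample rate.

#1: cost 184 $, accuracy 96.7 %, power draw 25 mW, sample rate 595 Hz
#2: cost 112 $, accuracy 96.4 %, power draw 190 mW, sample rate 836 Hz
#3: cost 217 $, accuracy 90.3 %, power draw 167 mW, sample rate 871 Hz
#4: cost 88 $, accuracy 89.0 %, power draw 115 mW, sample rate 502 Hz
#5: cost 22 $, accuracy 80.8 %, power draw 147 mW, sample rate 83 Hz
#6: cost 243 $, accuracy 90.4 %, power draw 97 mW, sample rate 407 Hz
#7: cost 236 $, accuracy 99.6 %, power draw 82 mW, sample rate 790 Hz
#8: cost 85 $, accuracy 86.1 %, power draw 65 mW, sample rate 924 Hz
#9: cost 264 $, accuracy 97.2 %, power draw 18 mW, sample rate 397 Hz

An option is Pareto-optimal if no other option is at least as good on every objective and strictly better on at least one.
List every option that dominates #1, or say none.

none

#2: worse on accuracy (96.4 vs 96.7).
#3: worse on cost (217 vs 184).
#4: worse on accuracy (89.0 vs 96.7).
#5: worse on accuracy (80.8 vs 96.7).
#6: worse on cost (243 vs 184).
#7: worse on cost (236 vs 184).
#8: worse on accuracy (86.1 vs 96.7).
#9: worse on cost (264 vs 184).
No option dominates #1.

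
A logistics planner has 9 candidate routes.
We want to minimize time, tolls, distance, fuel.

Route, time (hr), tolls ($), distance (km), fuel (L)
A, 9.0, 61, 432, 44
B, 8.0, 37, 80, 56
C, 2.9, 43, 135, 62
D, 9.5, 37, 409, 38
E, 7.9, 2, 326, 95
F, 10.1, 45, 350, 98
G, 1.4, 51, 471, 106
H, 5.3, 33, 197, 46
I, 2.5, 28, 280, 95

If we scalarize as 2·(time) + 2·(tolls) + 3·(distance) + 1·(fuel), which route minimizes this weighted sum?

B

A: 2·9.0 + 2·61 + 3·432 + 1·44 = 1480.0
B: 2·8.0 + 2·37 + 3·80 + 1·56 = 386.0
C: 2·2.9 + 2·43 + 3·135 + 1·62 = 558.8
D: 2·9.5 + 2·37 + 3·409 + 1·38 = 1358.0
E: 2·7.9 + 2·2 + 3·326 + 1·95 = 1092.8
F: 2·10.1 + 2·45 + 3·350 + 1·98 = 1258.2
G: 2·1.4 + 2·51 + 3·471 + 1·106 = 1623.8
H: 2·5.3 + 2·33 + 3·197 + 1·46 = 713.6
I: 2·2.5 + 2·28 + 3·280 + 1·95 = 996.0
Lowest: B at 386.0.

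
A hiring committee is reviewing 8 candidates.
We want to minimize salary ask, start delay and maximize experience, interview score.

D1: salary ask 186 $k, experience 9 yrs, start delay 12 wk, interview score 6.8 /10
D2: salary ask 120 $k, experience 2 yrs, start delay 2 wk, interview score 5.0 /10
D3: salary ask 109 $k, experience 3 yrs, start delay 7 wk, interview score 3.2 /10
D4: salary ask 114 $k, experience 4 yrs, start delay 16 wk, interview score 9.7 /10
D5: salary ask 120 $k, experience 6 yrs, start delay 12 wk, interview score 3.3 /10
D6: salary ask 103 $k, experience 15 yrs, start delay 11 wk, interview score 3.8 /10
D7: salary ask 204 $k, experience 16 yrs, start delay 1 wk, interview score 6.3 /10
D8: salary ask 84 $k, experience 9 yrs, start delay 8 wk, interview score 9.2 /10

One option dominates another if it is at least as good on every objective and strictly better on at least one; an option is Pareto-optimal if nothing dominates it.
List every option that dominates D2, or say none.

none

D1: worse on salary ask (186 vs 120).
D3: worse on start delay (7 vs 2).
D4: worse on start delay (16 vs 2).
D5: worse on start delay (12 vs 2).
D6: worse on start delay (11 vs 2).
D7: worse on salary ask (204 vs 120).
D8: worse on start delay (8 vs 2).
No option dominates D2.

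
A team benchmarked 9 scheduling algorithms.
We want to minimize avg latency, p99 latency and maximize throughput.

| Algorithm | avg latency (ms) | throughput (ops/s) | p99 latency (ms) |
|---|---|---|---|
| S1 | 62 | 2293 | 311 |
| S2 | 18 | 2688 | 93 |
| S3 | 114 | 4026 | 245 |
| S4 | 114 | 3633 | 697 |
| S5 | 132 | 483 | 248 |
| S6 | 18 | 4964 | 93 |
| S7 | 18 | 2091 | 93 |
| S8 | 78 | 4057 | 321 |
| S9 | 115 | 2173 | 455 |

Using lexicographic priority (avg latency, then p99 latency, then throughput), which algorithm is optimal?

S6

First minimize avg latency: best is 18, kept {S2, S6, S7}.
Then minimize p99 latency: best is 93, kept {S2, S6, S7}.
Then maximize throughput: best is 4964, kept {S6}.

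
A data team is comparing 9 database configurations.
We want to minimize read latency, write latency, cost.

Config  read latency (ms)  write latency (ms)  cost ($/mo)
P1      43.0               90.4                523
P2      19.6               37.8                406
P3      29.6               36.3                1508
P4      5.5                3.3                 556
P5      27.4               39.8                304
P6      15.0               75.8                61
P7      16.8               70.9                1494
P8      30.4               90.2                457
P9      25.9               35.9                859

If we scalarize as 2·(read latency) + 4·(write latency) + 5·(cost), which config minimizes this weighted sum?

P6

P1: 2·43.0 + 4·90.4 + 5·523 = 3062.6
P2: 2·19.6 + 4·37.8 + 5·406 = 2220.4
P3: 2·29.6 + 4·36.3 + 5·1508 = 7744.4
P4: 2·5.5 + 4·3.3 + 5·556 = 2804.2
P5: 2·27.4 + 4·39.8 + 5·304 = 1734.0
P6: 2·15.0 + 4·75.8 + 5·61 = 638.2
P7: 2·16.8 + 4·70.9 + 5·1494 = 7787.2
P8: 2·30.4 + 4·90.2 + 5·457 = 2706.6
P9: 2·25.9 + 4·35.9 + 5·859 = 4490.4
Lowest: P6 at 638.2.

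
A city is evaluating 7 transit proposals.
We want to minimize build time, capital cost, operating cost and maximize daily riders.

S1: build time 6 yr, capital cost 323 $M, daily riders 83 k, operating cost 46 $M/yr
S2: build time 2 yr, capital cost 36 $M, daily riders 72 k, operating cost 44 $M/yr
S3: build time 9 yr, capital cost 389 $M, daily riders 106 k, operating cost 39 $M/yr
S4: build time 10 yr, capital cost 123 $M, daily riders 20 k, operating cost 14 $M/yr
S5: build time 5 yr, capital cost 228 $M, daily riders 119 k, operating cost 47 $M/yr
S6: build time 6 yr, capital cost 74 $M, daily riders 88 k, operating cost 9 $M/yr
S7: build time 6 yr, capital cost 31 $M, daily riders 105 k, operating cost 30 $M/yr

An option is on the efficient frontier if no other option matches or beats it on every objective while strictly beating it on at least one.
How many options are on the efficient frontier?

5

S1: dominated by S6 (build time 6≤6, capital cost 74≤323, daily riders 88≥83, operating cost 9≤46).
S2: not dominated (best build time).
S3: not dominated.
S4: dominated by S6 (build time 6≤10, capital cost 74≤123, daily riders 88≥20, operating cost 9≤14).
S5: not dominated (best daily riders).
S6: not dominated (best operating cost).
S7: not dominated (best capital cost).
Pareto-optimal: S2, S3, S5, S6, S7 → 5.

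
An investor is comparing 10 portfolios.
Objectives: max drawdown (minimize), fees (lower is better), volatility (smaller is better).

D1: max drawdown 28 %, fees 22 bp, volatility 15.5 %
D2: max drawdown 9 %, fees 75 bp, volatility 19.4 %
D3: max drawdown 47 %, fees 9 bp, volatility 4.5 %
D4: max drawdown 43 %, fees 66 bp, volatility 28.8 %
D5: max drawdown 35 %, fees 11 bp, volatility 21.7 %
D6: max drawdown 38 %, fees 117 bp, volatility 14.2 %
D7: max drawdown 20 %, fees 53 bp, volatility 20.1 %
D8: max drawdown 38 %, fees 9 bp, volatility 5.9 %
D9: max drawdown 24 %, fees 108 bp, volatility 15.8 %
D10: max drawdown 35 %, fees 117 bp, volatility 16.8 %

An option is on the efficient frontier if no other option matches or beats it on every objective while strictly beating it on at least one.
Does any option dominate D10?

Yes

D1 vs D10: max drawdown 28≤35, fees 22≤117, volatility 15.5≤16.8 — D1 is at least as good on every objective and strictly better on at least one, so D1 dominates D10.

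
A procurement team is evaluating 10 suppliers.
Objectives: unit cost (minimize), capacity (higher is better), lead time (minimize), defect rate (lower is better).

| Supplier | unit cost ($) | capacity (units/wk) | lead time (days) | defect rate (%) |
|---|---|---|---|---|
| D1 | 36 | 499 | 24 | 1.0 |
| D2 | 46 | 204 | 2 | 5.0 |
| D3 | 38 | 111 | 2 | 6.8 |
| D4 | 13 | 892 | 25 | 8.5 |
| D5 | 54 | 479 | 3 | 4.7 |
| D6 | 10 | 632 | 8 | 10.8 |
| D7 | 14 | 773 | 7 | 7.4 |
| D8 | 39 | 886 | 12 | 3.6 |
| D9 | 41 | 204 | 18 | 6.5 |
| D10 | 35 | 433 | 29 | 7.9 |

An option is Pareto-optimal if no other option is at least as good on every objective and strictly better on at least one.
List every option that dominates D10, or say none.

D7

D7: unit cost 14≤35, capacity 773≥433, lead time 7≤29, defect rate 7.4≤7.9 — dominates D10.
Others (D1, D2, D3, D4, D5, D6, D8, D9) are each worse than D10 on at least one objective.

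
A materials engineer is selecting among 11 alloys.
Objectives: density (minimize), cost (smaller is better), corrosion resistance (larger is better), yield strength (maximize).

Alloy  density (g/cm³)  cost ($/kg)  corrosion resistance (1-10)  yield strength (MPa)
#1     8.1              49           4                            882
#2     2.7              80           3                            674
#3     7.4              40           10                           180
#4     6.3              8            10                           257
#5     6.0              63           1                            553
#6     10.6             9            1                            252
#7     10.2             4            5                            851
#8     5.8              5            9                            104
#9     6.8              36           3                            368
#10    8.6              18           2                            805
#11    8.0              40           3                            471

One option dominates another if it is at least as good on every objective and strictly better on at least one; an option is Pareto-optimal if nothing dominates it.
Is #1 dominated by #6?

No

#6 vs #1: #6 is worse on density (10.6 vs 8.1), so it does not dominate #1.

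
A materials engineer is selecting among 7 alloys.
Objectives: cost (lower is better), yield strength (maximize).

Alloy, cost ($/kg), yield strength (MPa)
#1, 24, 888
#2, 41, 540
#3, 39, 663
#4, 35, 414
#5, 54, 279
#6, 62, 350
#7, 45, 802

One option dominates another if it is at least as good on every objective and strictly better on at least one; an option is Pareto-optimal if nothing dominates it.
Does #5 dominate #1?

#5 vs #1: #5 is worse on cost (54 vs 24), so it does not dominate #1.

No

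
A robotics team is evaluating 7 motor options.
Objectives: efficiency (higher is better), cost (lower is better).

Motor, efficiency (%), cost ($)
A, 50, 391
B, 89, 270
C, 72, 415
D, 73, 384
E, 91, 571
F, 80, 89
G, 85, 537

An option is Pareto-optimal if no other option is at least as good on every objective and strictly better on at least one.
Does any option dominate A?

B vs A: efficiency 89≥50, cost 270≤391 — B is at least as good on every objective and strictly better on at least one, so B dominates A.

Yes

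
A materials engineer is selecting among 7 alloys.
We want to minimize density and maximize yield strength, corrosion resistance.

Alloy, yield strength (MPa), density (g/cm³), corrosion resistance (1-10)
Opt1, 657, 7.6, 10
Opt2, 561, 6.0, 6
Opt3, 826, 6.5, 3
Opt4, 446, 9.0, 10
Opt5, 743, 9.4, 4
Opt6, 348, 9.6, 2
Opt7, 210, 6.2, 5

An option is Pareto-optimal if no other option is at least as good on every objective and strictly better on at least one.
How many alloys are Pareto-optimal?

Opt1: not dominated.
Opt2: not dominated (best density).
Opt3: not dominated (best yield strength).
Opt4: dominated by Opt1 (yield strength 657≥446, density 7.6≤9.0, corrosion resistance 10≥10).
Opt5: not dominated.
Opt6: dominated by Opt1 (yield strength 657≥348, density 7.6≤9.6, corrosion resistance 10≥2).
Opt7: dominated by Opt2 (yield strength 561≥210, density 6.0≤6.2, corrosion resistance 6≥5).
Pareto-optimal: Opt1, Opt2, Opt3, Opt5 → 4.

4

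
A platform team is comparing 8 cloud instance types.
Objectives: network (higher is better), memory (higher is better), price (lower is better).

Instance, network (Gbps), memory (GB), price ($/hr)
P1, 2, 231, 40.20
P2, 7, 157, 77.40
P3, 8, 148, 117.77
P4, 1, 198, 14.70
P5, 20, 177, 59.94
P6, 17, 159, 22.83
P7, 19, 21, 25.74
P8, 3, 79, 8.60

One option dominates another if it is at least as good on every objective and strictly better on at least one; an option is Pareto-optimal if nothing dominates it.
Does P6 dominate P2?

P6 vs P2: network 17≥7, memory 159≥157, price 22.83≤77.40 — P6 is at least as good on every objective with at least one strict improvement.

Yes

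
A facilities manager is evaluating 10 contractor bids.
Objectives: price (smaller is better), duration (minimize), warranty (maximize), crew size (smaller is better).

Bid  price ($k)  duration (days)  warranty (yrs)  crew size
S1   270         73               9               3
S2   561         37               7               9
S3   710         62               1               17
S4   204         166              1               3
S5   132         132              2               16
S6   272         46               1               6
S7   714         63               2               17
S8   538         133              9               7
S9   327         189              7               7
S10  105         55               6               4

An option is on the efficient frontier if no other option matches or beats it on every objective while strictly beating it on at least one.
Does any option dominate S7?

S2 vs S7: price 561≤714, duration 37≤63, warranty 7≥2, crew size 9≤17 — S2 is at least as good on every objective and strictly better on at least one, so S2 dominates S7.

Yes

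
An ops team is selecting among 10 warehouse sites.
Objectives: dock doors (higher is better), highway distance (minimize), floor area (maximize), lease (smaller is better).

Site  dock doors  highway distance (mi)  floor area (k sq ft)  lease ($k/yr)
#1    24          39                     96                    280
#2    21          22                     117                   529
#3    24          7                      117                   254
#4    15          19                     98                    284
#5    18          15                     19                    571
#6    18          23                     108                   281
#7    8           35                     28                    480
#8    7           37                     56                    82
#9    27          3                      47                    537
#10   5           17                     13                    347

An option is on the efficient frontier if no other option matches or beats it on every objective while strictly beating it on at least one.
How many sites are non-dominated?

3

#1: dominated by #3 (dock doors 24≥24, highway distance 7≤39, floor area 117≥96, lease 254≤280).
#2: dominated by #3 (dock doors 24≥21, highway distance 7≤22, floor area 117≥117, lease 254≤529).
#3: not dominated.
#4: dominated by #3 (dock doors 24≥15, highway distance 7≤19, floor area 117≥98, lease 254≤284).
#5: dominated by #3 (dock doors 24≥18, highway distance 7≤15, floor area 117≥19, lease 254≤571).
#6: dominated by #3 (dock doors 24≥18, highway distance 7≤23, floor area 117≥108, lease 254≤281).
#7: dominated by #3 (dock doors 24≥8, highway distance 7≤35, floor area 117≥28, lease 254≤480).
#8: not dominated (best lease).
#9: not dominated (best dock doors).
#10: dominated by #3 (dock doors 24≥5, highway distance 7≤17, floor area 117≥13, lease 254≤347).
Pareto-optimal: #3, #8, #9 → 3.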